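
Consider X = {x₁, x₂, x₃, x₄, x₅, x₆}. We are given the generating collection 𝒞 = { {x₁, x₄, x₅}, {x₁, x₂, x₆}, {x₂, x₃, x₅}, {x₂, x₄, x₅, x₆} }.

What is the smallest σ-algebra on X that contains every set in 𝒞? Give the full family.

σ(𝒞) (64 sets): { ∅, {x₁}, {x₂}, {x₃}, {x₄}, {x₅}, {x₆}, {x₁, x₂}, {x₁, x₃}, {x₁, x₄}, {x₁, x₅}, {x₁, x₆}, {x₂, x₃}, {x₂, x₄}, {x₂, x₅}, {x₂, x₆}, {x₃, x₄}, {x₃, x₅}, {x₃, x₆}, {x₄, x₅}, {x₄, x₆}, {x₅, x₆}, {x₁, x₂, x₃}, {x₁, x₂, x₄}, {x₁, x₂, x₅}, {x₁, x₂, x₆}, {x₁, x₃, x₄}, {x₁, x₃, x₅}, {x₁, x₃, x₆}, {x₁, x₄, x₅}, {x₁, x₄, x₆}, {x₁, x₅, x₆}, {x₂, x₃, x₄}, {x₂, x₃, x₅}, {x₂, x₃, x₆}, {x₂, x₄, x₅}, {x₂, x₄, x₆}, {x₂, x₅, x₆}, {x₃, x₄, x₅}, {x₃, x₄, x₆}, {x₃, x₅, x₆}, {x₄, x₅, x₆}, {x₁, x₂, x₃, x₄}, {x₁, x₂, x₃, x₅}, {x₁, x₂, x₃, x₆}, {x₁, x₂, x₄, x₅}, {x₁, x₂, x₄, x₆}, {x₁, x₂, x₅, x₆}, {x₁, x₃, x₄, x₅}, {x₁, x₃, x₄, x₆}, {x₁, x₃, x₅, x₆}, {x₁, x₄, x₅, x₆}, {x₂, x₃, x₄, x₅}, {x₂, x₃, x₄, x₆}, {x₂, x₃, x₅, x₆}, {x₂, x₄, x₅, x₆}, {x₃, x₄, x₅, x₆}, {x₁, x₂, x₃, x₄, x₅}, {x₁, x₂, x₃, x₄, x₆}, {x₁, x₂, x₃, x₅, x₆}, {x₁, x₂, x₄, x₅, x₆}, {x₁, x₃, x₄, x₅, x₆}, {x₂, x₃, x₄, x₅, x₆}, X }

Trace:
Initial family (6 sets): { ∅, {x₁, x₂, x₆}, {x₁, x₄, x₅}, {x₂, x₃, x₅}, {x₂, x₄, x₅, x₆}, X }.
Pass 1. New:
  {x₁, x₃}  = complement {x₂, x₄, x₅, x₆}
  {x₁, x₄, x₆}  = complement {x₂, x₃, x₅}
  {x₂, x₃, x₆}  = complement {x₁, x₄, x₅}
  {x₃, x₄, x₅}  = complement {x₁, x₂, x₆}
  {x₁, x₂, x₃, x₄, x₅}  = {x₁, x₄, x₅} ∪ {x₂, x₃, x₅}
  {x₁, x₂, x₃, x₅, x₆}  = {x₂, x₃, x₅} ∪ {x₁, x₂, x₆}
  {x₁, x₂, x₄, x₅, x₆}  = {x₁, x₄, x₅} ∪ {x₂, x₄, x₅, x₆}
  {x₂, x₃, x₄, x₅, x₆}  = {x₂, x₃, x₅} ∪ {x₂, x₄, x₅, x₆}
  — 14 sets.
Pass 2. New:
  {x₁}  = complement {x₂, x₃, x₄, x₅, x₆}
  {x₃}  = complement {x₁, x₂, x₄, x₅, x₆}
  {x₄}  = complement {x₁, x₂, x₃, x₅, x₆}
  {x₆}  = complement {x₁, x₂, x₃, x₄, x₅}
  {x₁, x₂, x₃, x₅}  = {x₂, x₃, x₅} ∪ {x₁, x₃}
  {x₁, x₂, x₃, x₆}  = {x₂, x₃, x₆} ∪ {x₁, x₃}
  {x₁, x₂, x₄, x₆}  = {x₁, x₄, x₆} ∪ {x₁, x₂, x₆}
  {x₁, x₃, x₄, x₅}  = {x₁, x₄, x₅} ∪ {x₃, x₄, x₅}
  {x₁, x₃, x₄, x₆}  = {x₁, x₄, x₆} ∪ {x₁, x₃}
  {x₁, x₄, x₅, x₆}  = {x₁, x₄, x₅} ∪ {x₁, x₄, x₆}
  {x₂, x₃, x₄, x₅}  = {x₃, x₄, x₅} ∪ {x₂, x₃, x₅}
  {x₂, x₃, x₅, x₆}  = {x₂, x₃, x₆} ∪ {x₂, x₃, x₅}
  {x₁, x₂, x₃, x₄, x₆}  = {x₂, x₃, x₆} ∪ {x₁, x₄, x₆}
  {x₁, x₃, x₄, x₅, x₆}  = {x₃, x₄, x₅} ∪ {x₁, x₄, x₆}
  — 28 sets.
Pass 3. New:
  {x₂}  = complement {x₁, x₃, x₄, x₅, x₆}
  {x₅}  = complement {x₁, x₂, x₃, x₄, x₆}
  {x₁, x₄}  = complement {x₂, x₃, x₅, x₆}
  {x₁, x₆}  = complement {x₂, x₃, x₄, x₅}
  {x₂, x₃}  = complement {x₁, x₄, x₅, x₆}
  {x₂, x₅}  = complement {x₁, x₃, x₄, x₆}
  {x₂, x₆}  = complement {x₁, x₃, x₄, x₅}
  {x₃, x₄}  = {x₃} ∪ {x₄}
  {x₃, x₅}  = complement {x₁, x₂, x₄, x₆}
  {x₃, x₆}  = {x₆} ∪ {x₃}
  {x₄, x₅}  = complement {x₁, x₂, x₃, x₆}
  {x₄, x₆}  = complement {x₁, x₂, x₃, x₅}
  {x₁, x₃, x₄}  = {x₁, x₃} ∪ {x₄}
  {x₁, x₃, x₆}  = {x₁, x₃} ∪ {x₆}
  {x₂, x₃, x₄, x₆}  = {x₂, x₃, x₆} ∪ {x₄}
  {x₃, x₄, x₅, x₆}  = {x₃, x₄, x₅} ∪ {x₆}
  — 44 sets.
Pass 4. New:
  {x₁, x₂}  = complement {x₃, x₄, x₅, x₆}
  {x₁, x₅}  = complement {x₂, x₃, x₄, x₆}
  {x₂, x₄}  = {x₂} ∪ {x₄}
  {x₅, x₆}  = {x₆} ∪ {x₅}
  {x₁, x₂, x₃}  = {x₂} ∪ {x₁, x₃}
  {x₁, x₂, x₄}  = {x₂} ∪ {x₁, x₄}
  {x₁, x₂, x₅}  = {x₁} ∪ {x₂, x₅}
  {x₁, x₃, x₅}  = {x₁, x₃} ∪ {x₃, x₅}
  {x₁, x₅, x₆}  = {x₁, x₆} ∪ {x₅}
  {x₂, x₃, x₄}  = {x₃, x₄} ∪ {x₂}
  {x₂, x₄, x₅}  = complement {x₁, x₃, x₆}
  {x₂, x₄, x₆}  = {x₂} ∪ {x₄, x₆}
  {x₂, x₅, x₆}  = complement {x₁, x₃, x₄}
  {x₃, x₄, x₆}  = {x₃, x₄} ∪ {x₃, x₆}
  {x₃, x₅, x₆}  = {x₃, x₅} ∪ {x₃, x₆}
  {x₄, x₅, x₆}  = {x₄, x₅} ∪ {x₄, x₆}
  {x₁, x₂, x₃, x₄}  = {x₂} ∪ {x₁, x₃, x₄}
  {x₁, x₂, x₄, x₅}  = complement {x₃, x₆}
  {x₁, x₂, x₅, x₆}  = complement {x₃, x₄}
  {x₁, x₃, x₅, x₆}  = {x₁, x₃, x₆} ∪ {x₃, x₅}
  — 64 sets.
Pass 5 adds nothing — fixpoint reached.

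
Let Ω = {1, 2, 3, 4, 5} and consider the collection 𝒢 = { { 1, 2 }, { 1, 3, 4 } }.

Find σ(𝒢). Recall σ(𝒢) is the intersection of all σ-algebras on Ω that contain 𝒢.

σ(𝒢) (16 sets): { ∅, { 1 }, { 2 }, { 5 }, { 1, 2 }, { 1, 5 }, { 2, 5 }, { 3, 4 }, { 1, 2, 5 }, { 1, 3, 4 }, { 2, 3, 4 }, { 3, 4, 5 }, { 1, 2, 3, 4 }, { 1, 3, 4, 5 }, { 2, 3, 4, 5 }, Ω }

Check:
Take S₀ = 𝒢 ∪ {∅, Ω} = { ∅, { 1, 2 }, { 1, 3, 4 }, Ω }.
Pass 1 adds 3:
  { 2, 5 }  = complement { 1, 3, 4 }
  { 3, 4, 5 }  = complement { 1, 2 }
  { 1, 2, 3, 4 }  = { 1, 2 } ∪ { 1, 3, 4 }
Pass 2: 4 new —
  { 5 }  = complement { 1, 2, 3, 4 }
  { 1, 2, 5 }  = { 2, 5 } ∪ { 1, 2 }
  { 1, 3, 4, 5 }  = { 3, 4, 5 } ∪ { 1, 3, 4 }
  { 2, 3, 4, 5 }  = { 2, 5 } ∪ { 3, 4, 5 }
Pass 3: +3 →
  { 1 }  = complement { 2, 3, 4, 5 }
  { 2 }  = complement { 1, 3, 4, 5 }
  { 3, 4 }  = complement { 1, 2, 5 }
Pass 4: +2 →
  { 1, 5 }  = { 5 } ∪ { 1 }
  { 2, 3, 4 }  = { 3, 4 } ∪ { 2 }
Pass 5: no new sets; the family is a σ-algebra.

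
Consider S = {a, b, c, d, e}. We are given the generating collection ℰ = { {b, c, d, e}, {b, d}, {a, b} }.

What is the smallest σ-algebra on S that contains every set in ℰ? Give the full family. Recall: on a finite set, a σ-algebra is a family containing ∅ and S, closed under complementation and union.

σ(ℰ) (16 sets): { ∅, {a}, {b}, {d}, {a, b}, {a, d}, {b, d}, {c, e}, {a, b, d}, {a, c, e}, {b, c, e}, {c, d, e}, {a, b, c, e}, {a, c, d, e}, {b, c, d, e}, S }

Check:
Start: ℰ ∪ {∅, S} = { ∅, {a, b}, {b, d}, {b, c, d, e}, S }.
Iteration 1. New:
  {a}  = S∖{b, c, d, e}
  {a, b, d}  = {a, b} ∪ {b, d}
  {a, c, e}  = S∖{b, d}
  {c, d, e}  = S∖{a, b}
Iteration 2. New:
  {c, e}  = S∖{a, b, d}
  {a, b, c, e}  = {a, b} ∪ {a, c, e}
  {a, c, d, e}  = {c, d, e} ∪ {a, c, e}
Iteration 3 (2 new):
  {b}  = S∖{a, c, d, e}
  {d}  = S∖{a, b, c, e}
Iteration 4 adds 2:
  {a, d}  = {d} ∪ {a}
  {b, c, e}  = {c, e} ∪ {b}
Iteration 5: closed — nothing new.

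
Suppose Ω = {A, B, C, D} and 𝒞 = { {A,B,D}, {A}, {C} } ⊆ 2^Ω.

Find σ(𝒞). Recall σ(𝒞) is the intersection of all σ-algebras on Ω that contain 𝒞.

Start: 𝒞 ∪ {∅, Ω} = { {}, {A}, {C}, {A,B,D}, Ω }.
Pass 1. New:
  {A,C}  = {C} ∪ {A}
  {B,C,D}  = {A}ᶜ
  [7 total]
Pass 2 (1 new):
  {B,D}  = {A,C}ᶜ
  [8 total]
Pass 3: stable.

σ(𝒞) = { {}, {A}, {C}, {A,C}, {B,D}, {A,B,D}, {B,C,D}, Ω }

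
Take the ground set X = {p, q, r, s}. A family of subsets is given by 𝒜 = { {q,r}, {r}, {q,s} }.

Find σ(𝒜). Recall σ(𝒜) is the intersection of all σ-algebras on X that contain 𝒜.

Take S₀ = 𝒜 ∪ {∅, X} = { {}, {r}, {q,r}, {q,s}, X }.
Step 1: +4 →
  {p,r}  = ᶜ of {q,s}
  {p,s}  = ᶜ of {q,r}
  {p,q,s}  = ᶜ of {r}
  {q,r,s}  = {r} ∪ {q,s}
  [9 total]
Step 2 (3 new):
  {p}  = ᶜ of {q,r,s}
  {p,q,r}  = {q,r} ∪ {p,r}
  {p,r,s}  = {r} ∪ {p,s}
  [12 total]
Step 3 (2 new):
  {q}  = ᶜ of {p,r,s}
  {s}  = ᶜ of {p,q,r}
  [14 total]
Step 4. New:
  {p,q}  = {q} ∪ {p}
  {r,s}  = {r} ∪ {s}
  [16 total]
Step 5: closed — nothing new.

Hence σ(𝒜) has 16 members: { {}, {p}, {q}, {r}, {s}, {p,q}, {p,r}, {p,s}, {q,r}, {q,s}, {r,s}, {p,q,r}, {p,q,s}, {p,r,s}, {q,r,s}, X }.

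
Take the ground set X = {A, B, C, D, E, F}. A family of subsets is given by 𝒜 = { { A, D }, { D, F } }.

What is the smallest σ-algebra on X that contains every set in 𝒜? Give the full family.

Answer: σ(𝒜) = { ∅, { A }, { D }, { F }, { A, D }, { A, F }, { D, F }, { A, D, F }, { B, C, E }, { A, B, C, E }, { B, C, D, E }, { B, C, E, F }, { A, B, C, D, E }, { A, B, C, E, F }, { B, C, D, E, F }, X }

Check:
Take S₀ = 𝒜 ∪ {∅, X} = { ∅, { A, D }, { D, F }, X }.
Step 1 (3 new):
  { A, D, F }  = { D, F } ∪ { A, D }
  { A, B, C, E }  = ᶜ of { D, F }
  { B, C, E, F }  = ᶜ of { A, D }
  (now 7)
Step 2: +4 →
  { B, C, E }  = ᶜ of { A, D, F }
  { A, B, C, D, E }  = { A, D } ∪ { A, B, C, E }
  { A, B, C, E, F }  = { A, B, C, E } ∪ { B, C, E, F }
  { B, C, D, E, F }  = { D, F } ∪ { B, C, E, F }
  (now 11)
Step 3 (3 new):
  { A }  = ᶜ of { B, C, D, E, F }
  { D }  = ᶜ of { A, B, C, E, F }
  { F }  = ᶜ of { A, B, C, D, E }
  (now 14)
Step 4: +2 →
  { A, F }  = { A } ∪ { F }
  { B, C, D, E }  = { B, C, E } ∪ { D }
  (now 16)
Step 5: closed — nothing new.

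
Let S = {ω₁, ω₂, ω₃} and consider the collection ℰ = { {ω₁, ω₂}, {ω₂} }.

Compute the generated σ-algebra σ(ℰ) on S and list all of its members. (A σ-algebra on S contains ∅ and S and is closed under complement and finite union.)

Begin from { {}, {ω₂}, {ω₁, ω₂}, S } (that is, ℰ plus ∅ and S).
Pass 1: 2 new —
  {ω₃}  = {ω₁, ω₂}ᶜ
  {ω₁, ω₃}  = {ω₂}ᶜ
  (now 6)
Pass 2 (1 new):
  {ω₂, ω₃}  = {ω₃} ∪ {ω₂}
  (now 7)
Pass 3: 1 new —
  {ω₁}  = {ω₂, ω₃}ᶜ
  (now 8)
Pass 4: stable.

|σ(ℰ)| = 8.  σ(ℰ) = { {}, {ω₁}, {ω₂}, {ω₃}, {ω₁, ω₂}, {ω₁, ω₃}, {ω₂, ω₃}, S }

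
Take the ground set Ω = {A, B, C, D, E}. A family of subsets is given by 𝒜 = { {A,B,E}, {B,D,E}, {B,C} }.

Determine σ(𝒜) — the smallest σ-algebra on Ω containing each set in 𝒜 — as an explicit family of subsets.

Start: 𝒜 ∪ {∅, Ω} = { ∅, {B,C}, {A,B,E}, {B,D,E}, Ω }.
Pass 1: 6 new —
  {A,C}  = Ω∖{B,D,E}
  {C,D}  = Ω∖{A,B,E}
  {A,D,E}  = Ω∖{B,C}
  {A,B,C,E}  = {A,B,E} ∪ {B,C}
  {A,B,D,E}  = {A,B,E} ∪ {B,D,E}
  {B,C,D,E}  = {B,C} ∪ {B,D,E}
  |family| = 11
Pass 2: +7 →
  {A}  = Ω∖{B,C,D,E}
  {C}  = Ω∖{A,B,D,E}
  {D}  = Ω∖{A,B,C,E}
  {A,B,C}  = {B,C} ∪ {A,C}
  {A,C,D}  = {C,D} ∪ {A,C}
  {B,C,D}  = {C,D} ∪ {B,C}
  {A,C,D,E}  = {A,D,E} ∪ {C,D}
  |family| = 18
Pass 3 adds 6:
  {B}  = Ω∖{A,C,D,E}
  {A,D}  = {D} ∪ {A}
  {A,E}  = Ω∖{B,C,D}
  {B,E}  = Ω∖{A,C,D}
  {D,E}  = Ω∖{A,B,C}
  {A,B,C,D}  = {C,D} ∪ {A,B,C}
  |family| = 24
Pass 4 adds 7:
  {E}  = Ω∖{A,B,C,D}
  {A,B}  = {B} ∪ {A}
  {B,D}  = {B} ∪ {D}
  {A,B,D}  = {B} ∪ {A,D}
  {A,C,E}  = {C} ∪ {A,E}
  {B,C,E}  = Ω∖{A,D}
  {C,D,E}  = {C,D} ∪ {D,E}
  |family| = 31
Pass 5: 1 new —
  {C,E}  = Ω∖{A,B,D}
  |family| = 32
After Pass 6 the family is unchanged; done.

Therefore σ(𝒜) = { ∅, {A}, {B}, {C}, {D}, {E}, {A,B}, {A,C}, {A,D}, {A,E}, {B,C}, {B,D}, {B,E}, {C,D}, {C,E}, {D,E}, {A,B,C}, {A,B,D}, {A,B,E}, {A,C,D}, {A,C,E}, {A,D,E}, {B,C,D}, {B,C,E}, {B,D,E}, {C,D,E}, {A,B,C,D}, {A,B,C,E}, {A,B,D,E}, {A,C,D,E}, {B,C,D,E}, Ω } (|σ(𝒜)| = 32).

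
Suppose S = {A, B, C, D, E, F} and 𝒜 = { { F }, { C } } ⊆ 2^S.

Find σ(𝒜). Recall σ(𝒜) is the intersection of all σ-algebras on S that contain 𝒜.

|σ(𝒜)| = 8.  σ(𝒜) = { {}, { C }, { F }, { C, F }, { A, B, D, E }, { A, B, C, D, E }, { A, B, D, E, F }, S }

Derivation:
Take S₀ = 𝒜 ∪ {∅, S} = { {}, { C }, { F }, S }.
Round 1: +3 →
  { C, F }  = { C } ∪ { F }
  { A, B, C, D, E }  = { F }ᶜ
  { A, B, D, E, F }  = { C }ᶜ
Round 2: 1 new —
  { A, B, D, E }  = { C, F }ᶜ
Round 3: no new sets; the family is a σ-algebra.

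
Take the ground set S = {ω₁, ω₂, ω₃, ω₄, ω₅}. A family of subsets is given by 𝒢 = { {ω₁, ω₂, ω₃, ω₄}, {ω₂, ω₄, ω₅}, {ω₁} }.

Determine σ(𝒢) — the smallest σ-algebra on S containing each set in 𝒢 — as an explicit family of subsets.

σ(𝒢) = { {}, {ω₁}, {ω₃}, {ω₅}, {ω₁, ω₃}, {ω₁, ω₅}, {ω₂, ω₄}, {ω₃, ω₅}, {ω₁, ω₂, ω₄}, {ω₁, ω₃, ω₅}, {ω₂, ω₃, ω₄}, {ω₂, ω₄, ω₅}, {ω₁, ω₂, ω₃, ω₄}, {ω₁, ω₂, ω₄, ω₅}, {ω₂, ω₃, ω₄, ω₅}, S }

Derivation:
Take S₀ = 𝒢 ∪ {∅, S} = { {}, {ω₁}, {ω₂, ω₄, ω₅}, {ω₁, ω₂, ω₃, ω₄}, S }.
Step 1. New:
  {ω₅}  = complement {ω₁, ω₂, ω₃, ω₄}
  {ω₁, ω₃}  = complement {ω₂, ω₄, ω₅}
  {ω₁, ω₂, ω₄, ω₅}  = {ω₂, ω₄, ω₅} ∪ {ω₁}
  {ω₂, ω₃, ω₄, ω₅}  = complement {ω₁}
  (now 9)
Step 2: +3 →
  {ω₃}  = complement {ω₁, ω₂, ω₄, ω₅}
  {ω₁, ω₅}  = {ω₅} ∪ {ω₁}
  {ω₁, ω₃, ω₅}  = {ω₅} ∪ {ω₁, ω₃}
  (now 12)
Step 3: 3 new —
  {ω₂, ω₄}  = complement {ω₁, ω₃, ω₅}
  {ω₃, ω₅}  = {ω₃} ∪ {ω₅}
  {ω₂, ω₃, ω₄}  = complement {ω₁, ω₅}
  (now 15)
Step 4: +1 →
  {ω₁, ω₂, ω₄}  = complement {ω₃, ω₅}
  (now 16)
Step 5 adds nothing — fixpoint reached.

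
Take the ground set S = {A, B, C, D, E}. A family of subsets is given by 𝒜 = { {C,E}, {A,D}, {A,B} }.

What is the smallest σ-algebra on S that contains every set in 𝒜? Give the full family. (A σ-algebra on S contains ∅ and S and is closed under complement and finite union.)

σ(𝒜) (16 sets): { {}, {A}, {B}, {D}, {A,B}, {A,D}, {B,D}, {C,E}, {A,B,D}, {A,C,E}, {B,C,E}, {C,D,E}, {A,B,C,E}, {A,C,D,E}, {B,C,D,E}, S }

Check:
Initial family (5 sets): { {}, {A,B}, {A,D}, {C,E}, S }.
Round 1. New:
  {A,B,D}  = ᶜ of {C,E}
  {B,C,E}  = ᶜ of {A,D}
  {C,D,E}  = ᶜ of {A,B}
  {A,B,C,E}  = {A,B} ∪ {C,E}
  {A,C,D,E}  = {A,D} ∪ {C,E}
  (now 10)
Round 2: 3 new —
  {B}  = ᶜ of {A,C,D,E}
  {D}  = ᶜ of {A,B,C,E}
  {B,C,D,E}  = {C,D,E} ∪ {B,C,E}
  (now 13)
Round 3 adds 2:
  {A}  = ᶜ of {B,C,D,E}
  {B,D}  = {D} ∪ {B}
  (now 15)
Round 4: +1 →
  {A,C,E}  = ᶜ of {B,D}
  (now 16)
Round 5: no new sets; the family is a σ-algebra.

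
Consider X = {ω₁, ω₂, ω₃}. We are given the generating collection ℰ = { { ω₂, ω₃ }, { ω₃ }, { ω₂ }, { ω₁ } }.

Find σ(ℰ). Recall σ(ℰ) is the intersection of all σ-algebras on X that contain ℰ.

Answer: σ(ℰ) = { {  }, { ω₁ }, { ω₂ }, { ω₃ }, { ω₁, ω₂ }, { ω₁, ω₃ }, { ω₂, ω₃ }, X }

Derivation:
Seed the family with ℰ together with ∅ and X: { {  }, { ω₁ }, { ω₂ }, { ω₃ }, { ω₂, ω₃ }, X }.
Iteration 1 adds 2:
  { ω₁, ω₂ }  = ᶜ of { ω₃ }
  { ω₁, ω₃ }  = ᶜ of { ω₂ }
  [8 total]
Iteration 2: already closed under ᶜ and ∪.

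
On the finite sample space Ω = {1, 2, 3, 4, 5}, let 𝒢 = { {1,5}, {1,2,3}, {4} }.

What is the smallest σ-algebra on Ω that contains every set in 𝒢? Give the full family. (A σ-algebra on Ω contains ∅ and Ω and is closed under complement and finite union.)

σ(𝒢) (16 sets): { ∅, {1}, {4}, {5}, {1,4}, {1,5}, {2,3}, {4,5}, {1,2,3}, {1,4,5}, {2,3,4}, {2,3,5}, {1,2,3,4}, {1,2,3,5}, {2,3,4,5}, Ω }

Check:
Begin from { ∅, {4}, {1,5}, {1,2,3}, Ω } (that is, 𝒢 plus ∅ and Ω).
Pass 1: 5 new —
  {4,5}  = ᶜ of {1,2,3}
  {1,4,5}  = {1,5} ∪ {4}
  {2,3,4}  = ᶜ of {1,5}
  {1,2,3,4}  = {1,2,3} ∪ {4}
  {1,2,3,5}  = ᶜ of {4}
  (now 10)
Pass 2 (3 new):
  {5}  = ᶜ of {1,2,3,4}
  {2,3}  = ᶜ of {1,4,5}
  {2,3,4,5}  = {2,3,4} ∪ {4,5}
  (now 13)
Pass 3: 2 new —
  {1}  = ᶜ of {2,3,4,5}
  {2,3,5}  = {2,3} ∪ {5}
  (now 15)
Pass 4: +1 →
  {1,4}  = ᶜ of {2,3,5}
  (now 16)
Pass 5: closed — nothing new.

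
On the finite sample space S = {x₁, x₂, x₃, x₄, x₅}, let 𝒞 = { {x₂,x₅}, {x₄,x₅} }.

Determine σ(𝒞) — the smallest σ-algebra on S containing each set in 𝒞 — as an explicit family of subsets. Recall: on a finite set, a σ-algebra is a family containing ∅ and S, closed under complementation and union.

Answer: σ(𝒞) = { ∅, {x₂}, {x₄}, {x₅}, {x₁,x₃}, {x₂,x₄}, {x₂,x₅}, {x₄,x₅}, {x₁,x₂,x₃}, {x₁,x₃,x₄}, {x₁,x₃,x₅}, {x₂,x₄,x₅}, {x₁,x₂,x₃,x₄}, {x₁,x₂,x₃,x₅}, {x₁,x₃,x₄,x₅}, S }

Working:
Initial family (4 sets): { ∅, {x₂,x₅}, {x₄,x₅}, S }.
Step 1 (3 new):
  {x₁,x₂,x₃}  = {x₄,x₅}ᶜ
  {x₁,x₃,x₄}  = {x₂,x₅}ᶜ
  {x₂,x₄,x₅}  = {x₂,x₅} ∪ {x₄,x₅}
Step 2: +4 →
  {x₁,x₃}  = {x₂,x₄,x₅}ᶜ
  {x₁,x₂,x₃,x₄}  = {x₁,x₃,x₄} ∪ {x₁,x₂,x₃}
  {x₁,x₂,x₃,x₅}  = {x₂,x₅} ∪ {x₁,x₂,x₃}
  {x₁,x₃,x₄,x₅}  = {x₄,x₅} ∪ {x₁,x₃,x₄}
Step 3: +3 →
  {x₂}  = {x₁,x₃,x₄,x₅}ᶜ
  {x₄}  = {x₁,x₂,x₃,x₅}ᶜ
  {x₅}  = {x₁,x₂,x₃,x₄}ᶜ
Step 4 (2 new):
  {x₂,x₄}  = {x₄} ∪ {x₂}
  {x₁,x₃,x₅}  = {x₁,x₃} ∪ {x₅}
Step 5: already closed under ᶜ and ∪.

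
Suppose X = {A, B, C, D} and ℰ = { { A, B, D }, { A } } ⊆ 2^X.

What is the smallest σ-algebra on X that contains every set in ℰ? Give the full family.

Seed the family with ℰ together with ∅ and X: { ∅, { A }, { A, B, D }, X }.
Pass 1 adds 2:
  { C }  = complement { A, B, D }
  { B, C, D }  = complement { A }
Pass 2 (1 new):
  { A, C }  = { C } ∪ { A }
Pass 3 (1 new):
  { B, D }  = complement { A, C }
Pass 4: already closed under ᶜ and ∪.

Therefore σ(ℰ) = { ∅, { A }, { C }, { A, C }, { B, D }, { A, B, D }, { B, C, D }, X } (|σ(ℰ)| = 8).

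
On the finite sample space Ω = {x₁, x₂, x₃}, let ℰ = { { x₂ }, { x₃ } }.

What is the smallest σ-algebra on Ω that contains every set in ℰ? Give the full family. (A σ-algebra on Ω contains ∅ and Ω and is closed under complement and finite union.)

σ(ℰ) (8 sets): { {  }, { x₁ }, { x₂ }, { x₃ }, { x₁, x₂ }, { x₁, x₃ }, { x₂, x₃ }, Ω }

Working:
Seed the family with ℰ together with ∅ and Ω: { {  }, { x₂ }, { x₃ }, Ω }.
Pass 1 adds 3:
  { x₁, x₂ }  = complement { x₃ }
  { x₁, x₃ }  = complement { x₂ }
  { x₂, x₃ }  = { x₃ } ∪ { x₂ }
  [7 total]
Pass 2 adds 1:
  { x₁ }  = complement { x₂, x₃ }
  [8 total]
Pass 3: no new sets; the family is a σ-algebra.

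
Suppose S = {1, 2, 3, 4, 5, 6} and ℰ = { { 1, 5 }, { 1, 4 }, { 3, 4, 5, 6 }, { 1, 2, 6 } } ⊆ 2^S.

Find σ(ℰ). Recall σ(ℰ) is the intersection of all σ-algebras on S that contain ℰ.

σ(ℰ) = { {}, { 1 }, { 2 }, { 3 }, { 4 }, { 5 }, { 6 }, { 1, 2 }, { 1, 3 }, { 1, 4 }, { 1, 5 }, { 1, 6 }, { 2, 3 }, { 2, 4 }, { 2, 5 }, { 2, 6 }, { 3, 4 }, { 3, 5 }, { 3, 6 }, { 4, 5 }, { 4, 6 }, { 5, 6 }, { 1, 2, 3 }, { 1, 2, 4 }, { 1, 2, 5 }, { 1, 2, 6 }, { 1, 3, 4 }, { 1, 3, 5 }, { 1, 3, 6 }, { 1, 4, 5 }, { 1, 4, 6 }, { 1, 5, 6 }, { 2, 3, 4 }, { 2, 3, 5 }, { 2, 3, 6 }, { 2, 4, 5 }, { 2, 4, 6 }, { 2, 5, 6 }, { 3, 4, 5 }, { 3, 4, 6 }, { 3, 5, 6 }, { 4, 5, 6 }, { 1, 2, 3, 4 }, { 1, 2, 3, 5 }, { 1, 2, 3, 6 }, { 1, 2, 4, 5 }, { 1, 2, 4, 6 }, { 1, 2, 5, 6 }, { 1, 3, 4, 5 }, { 1, 3, 4, 6 }, { 1, 3, 5, 6 }, { 1, 4, 5, 6 }, { 2, 3, 4, 5 }, { 2, 3, 4, 6 }, { 2, 3, 5, 6 }, { 2, 4, 5, 6 }, { 3, 4, 5, 6 }, { 1, 2, 3, 4, 5 }, { 1, 2, 3, 4, 6 }, { 1, 2, 3, 5, 6 }, { 1, 2, 4, 5, 6 }, { 1, 3, 4, 5, 6 }, { 2, 3, 4, 5, 6 }, S }

Check:
Start: ℰ ∪ {∅, S} = { {}, { 1, 4 }, { 1, 5 }, { 1, 2, 6 }, { 3, 4, 5, 6 }, S }.
Pass 1: 8 new —
  { 1, 2 }  = ᶜ of { 3, 4, 5, 6 }
  { 1, 4, 5 }  = { 1, 4 } ∪ { 1, 5 }
  { 3, 4, 5 }  = ᶜ of { 1, 2, 6 }
  { 1, 2, 4, 6 }  = { 1, 4 } ∪ { 1, 2, 6 }
  { 1, 2, 5, 6 }  = { 1, 5 } ∪ { 1, 2, 6 }
  { 2, 3, 4, 6 }  = ᶜ of { 1, 5 }
  { 2, 3, 5, 6 }  = ᶜ of { 1, 4 }
  { 1, 3, 4, 5, 6 }  = { 1, 4 } ∪ { 3, 4, 5, 6 }
  — 14 sets.
Pass 2. New:
  { 2 }  = ᶜ of { 1, 3, 4, 5, 6 }
  { 3, 4 }  = ᶜ of { 1, 2, 5, 6 }
  { 3, 5 }  = ᶜ of { 1, 2, 4, 6 }
  { 1, 2, 4 }  = { 1, 2 } ∪ { 1, 4 }
  { 1, 2, 5 }  = { 1, 2 } ∪ { 1, 5 }
  { 2, 3, 6 }  = ᶜ of { 1, 4, 5 }
  { 1, 2, 4, 5 }  = { 1, 4, 5 } ∪ { 1, 2 }
  { 1, 3, 4, 5 }  = { 1, 4, 5 } ∪ { 3, 4, 5 }
  { 1, 2, 3, 4, 5 }  = { 3, 4, 5 } ∪ { 1, 2 }
  { 1, 2, 3, 4, 6 }  = { 1, 2, 4, 6 } ∪ { 2, 3, 4, 6 }
  { 1, 2, 3, 5, 6 }  = { 1, 2 } ∪ { 2, 3, 5, 6 }
  { 1, 2, 4, 5, 6 }  = { 1, 4, 5 } ∪ { 1, 2, 4, 6 }
  { 2, 3, 4, 5, 6 }  = { 3, 4, 5 } ∪ { 2, 3, 4, 6 }
  — 27 sets.
Pass 3 adds 17:
  { 1 }  = ᶜ of { 2, 3, 4, 5, 6 }
  { 3 }  = ᶜ of { 1, 2, 4, 5, 6 }
  { 4 }  = ᶜ of { 1, 2, 3, 5, 6 }
  { 5 }  = ᶜ of { 1, 2, 3, 4, 6 }
  { 6 }  = ᶜ of { 1, 2, 3, 4, 5 }
  { 2, 6 }  = ᶜ of { 1, 3, 4, 5 }
  { 3, 6 }  = ᶜ of { 1, 2, 4, 5 }
  { 1, 3, 4 }  = { 3, 4 } ∪ { 1, 4 }
  { 1, 3, 5 }  = { 1, 5 } ∪ { 3, 5 }
  { 2, 3, 4 }  = { 3, 4 } ∪ { 2 }
  { 2, 3, 5 }  = { 2 } ∪ { 3, 5 }
  { 3, 4, 6 }  = ᶜ of { 1, 2, 5 }
  { 3, 5, 6 }  = ᶜ of { 1, 2, 4 }
  { 1, 2, 3, 4 }  = { 3, 4 } ∪ { 1, 2 }
  { 1, 2, 3, 5 }  = { 3, 5 } ∪ { 1, 2 }
  { 1, 2, 3, 6 }  = { 1, 2 } ∪ { 2, 3, 6 }
  { 2, 3, 4, 5 }  = { 3, 4, 5 } ∪ { 2 }
  — 44 sets.
Pass 4 adds 17:
  { 1, 3 }  = { 3 } ∪ { 1 }
  { 1, 6 }  = ᶜ of { 2, 3, 4, 5 }
  { 2, 3 }  = { 2 } ∪ { 3 }
  { 2, 4 }  = { 2 } ∪ { 4 }
  { 2, 5 }  = { 2 } ∪ { 5 }
  { 4, 5 }  = ᶜ of { 1, 2, 3, 6 }
  { 4, 6 }  = ᶜ of { 1, 2, 3, 5 }
  { 5, 6 }  = ᶜ of { 1, 2, 3, 4 }
  { 1, 2, 3 }  = { 1, 2 } ∪ { 3 }
  { 1, 3, 6 }  = { 3, 6 } ∪ { 1 }
  { 1, 4, 6 }  = ᶜ of { 2, 3, 5 }
  { 1, 5, 6 }  = ᶜ of { 2, 3, 4 }
  { 2, 4, 6 }  = ᶜ of { 1, 3, 5 }
  { 2, 5, 6 }  = ᶜ of { 1, 3, 4 }
  { 1, 3, 4, 6 }  = { 3, 6 } ∪ { 1, 3, 4 }
  { 1, 3, 5, 6 }  = { 1, 3, 5 } ∪ { 3, 6 }
  { 1, 4, 5, 6 }  = { 1, 4, 5 } ∪ { 6 }
  — 61 sets.
Pass 5: +3 →
  { 2, 4, 5 }  = ᶜ of { 1, 3, 6 }
  { 4, 5, 6 }  = ᶜ of { 1, 2, 3 }
  { 2, 4, 5, 6 }  = ᶜ of { 1, 3 }
  — 64 sets.
Pass 6: closed — nothing new.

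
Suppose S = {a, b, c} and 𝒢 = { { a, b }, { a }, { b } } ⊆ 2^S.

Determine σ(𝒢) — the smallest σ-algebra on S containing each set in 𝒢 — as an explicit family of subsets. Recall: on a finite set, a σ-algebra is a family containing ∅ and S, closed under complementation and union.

Begin from { {}, { a }, { b }, { a, b }, S } (that is, 𝒢 plus ∅ and S).
Pass 1. New:
  { c }  = { a, b }ᶜ
  { a, c }  = { b }ᶜ
  { b, c }  = { a }ᶜ
Pass 2: no new sets; the family is a σ-algebra.

Hence σ(𝒢) has 8 members: { {}, { a }, { b }, { c }, { a, b }, { a, c }, { b, c }, S }.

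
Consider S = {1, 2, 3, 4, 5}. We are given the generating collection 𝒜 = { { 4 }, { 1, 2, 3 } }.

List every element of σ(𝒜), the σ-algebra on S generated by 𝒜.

σ(𝒜) = { {  }, { 4 }, { 5 }, { 4, 5 }, { 1, 2, 3 }, { 1, 2, 3, 4 }, { 1, 2, 3, 5 }, S }

Derivation:
Begin from { {  }, { 4 }, { 1, 2, 3 }, S } (that is, 𝒜 plus ∅ and S).
Iteration 1 (3 new):
  { 4, 5 }  = { 1, 2, 3 }ᶜ
  { 1, 2, 3, 4 }  = { 1, 2, 3 } ∪ { 4 }
  { 1, 2, 3, 5 }  = { 4 }ᶜ
  — 7 sets.
Iteration 2 adds 1:
  { 5 }  = { 1, 2, 3, 4 }ᶜ
  — 8 sets.
Iteration 3 adds nothing — fixpoint reached.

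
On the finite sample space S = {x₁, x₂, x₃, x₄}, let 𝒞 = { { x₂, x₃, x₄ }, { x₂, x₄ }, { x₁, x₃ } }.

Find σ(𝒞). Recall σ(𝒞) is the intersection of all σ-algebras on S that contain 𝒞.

σ(𝒞) = { ∅, { x₁ }, { x₃ }, { x₁, x₃ }, { x₂, x₄ }, { x₁, x₂, x₄ }, { x₂, x₃, x₄ }, S }

Check:
Take S₀ = 𝒞 ∪ {∅, S} = { ∅, { x₁, x₃ }, { x₂, x₄ }, { x₂, x₃, x₄ }, S }.
Step 1. New:
  { x₁ }  = S∖{ x₂, x₃, x₄ }
  (now 6)
Step 2: +1 →
  { x₁, x₂, x₄ }  = { x₂, x₄ } ∪ { x₁ }
  (now 7)
Step 3. New:
  { x₃ }  = S∖{ x₁, x₂, x₄ }
  (now 8)
Step 4: closed — nothing new.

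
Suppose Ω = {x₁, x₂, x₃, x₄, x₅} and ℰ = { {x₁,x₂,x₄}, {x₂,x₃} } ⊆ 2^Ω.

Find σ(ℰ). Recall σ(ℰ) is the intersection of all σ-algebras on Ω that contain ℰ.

Answer: σ(ℰ) = { {}, {x₂}, {x₃}, {x₅}, {x₁,x₄}, {x₂,x₃}, {x₂,x₅}, {x₃,x₅}, {x₁,x₂,x₄}, {x₁,x₃,x₄}, {x₁,x₄,x₅}, {x₂,x₃,x₅}, {x₁,x₂,x₃,x₄}, {x₁,x₂,x₄,x₅}, {x₁,x₃,x₄,x₅}, Ω }

Working:
Seed the family with ℰ together with ∅ and Ω: { {}, {x₂,x₃}, {x₁,x₂,x₄}, Ω }.
Iteration 1 adds 3:
  {x₃,x₅}  = {x₁,x₂,x₄}ᶜ
  {x₁,x₄,x₅}  = {x₂,x₃}ᶜ
  {x₁,x₂,x₃,x₄}  = {x₂,x₃} ∪ {x₁,x₂,x₄}
  |family| = 7
Iteration 2: 4 new —
  {x₅}  = {x₁,x₂,x₃,x₄}ᶜ
  {x₂,x₃,x₅}  = {x₂,x₃} ∪ {x₃,x₅}
  {x₁,x₂,x₄,x₅}  = {x₁,x₄,x₅} ∪ {x₁,x₂,x₄}
  {x₁,x₃,x₄,x₅}  = {x₁,x₄,x₅} ∪ {x₃,x₅}
  |family| = 11
Iteration 3: 3 new —
  {x₂}  = {x₁,x₃,x₄,x₅}ᶜ
  {x₃}  = {x₁,x₂,x₄,x₅}ᶜ
  {x₁,x₄}  = {x₂,x₃,x₅}ᶜ
  |family| = 14
Iteration 4 adds 2:
  {x₂,x₅}  = {x₂} ∪ {x₅}
  {x₁,x₃,x₄}  = {x₃} ∪ {x₁,x₄}
  |family| = 16
After Iteration 5 the family is unchanged; done.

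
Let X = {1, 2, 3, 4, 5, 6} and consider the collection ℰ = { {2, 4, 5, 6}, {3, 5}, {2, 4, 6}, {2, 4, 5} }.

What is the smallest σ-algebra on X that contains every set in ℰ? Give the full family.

Seed the family with ℰ together with ∅ and X: { {}, {3, 5}, {2, 4, 5}, {2, 4, 6}, {2, 4, 5, 6}, X }.
Iteration 1: +6 →
  {1, 3}  = X∖{2, 4, 5, 6}
  {1, 3, 5}  = X∖{2, 4, 6}
  {1, 3, 6}  = X∖{2, 4, 5}
  {1, 2, 4, 6}  = X∖{3, 5}
  {2, 3, 4, 5}  = {3, 5} ∪ {2, 4, 5}
  {2, 3, 4, 5, 6}  = {2, 4, 6} ∪ {3, 5}
Iteration 2. New:
  {1}  = X∖{2, 3, 4, 5, 6}
  {1, 6}  = X∖{2, 3, 4, 5}
  {1, 3, 5, 6}  = {1, 3, 6} ∪ {1, 3, 5}
  {1, 2, 3, 4, 5}  = {1, 3, 5} ∪ {2, 3, 4, 5}
  {1, 2, 3, 4, 6}  = {2, 4, 6} ∪ {1, 3, 6}
  {1, 2, 4, 5, 6}  = {1, 2, 4, 6} ∪ {2, 4, 5, 6}
Iteration 3: +5 →
  {3}  = X∖{1, 2, 4, 5, 6}
  {5}  = X∖{1, 2, 3, 4, 6}
  {6}  = X∖{1, 2, 3, 4, 5}
  {2, 4}  = X∖{1, 3, 5, 6}
  {1, 2, 4, 5}  = {2, 4, 5} ∪ {1}
Iteration 4 (9 new):
  {1, 5}  = {5} ∪ {1}
  {3, 6}  = X∖{1, 2, 4, 5}
  {5, 6}  = {6} ∪ {5}
  {1, 2, 4}  = {2, 4} ∪ {1}
  {1, 5, 6}  = {1, 6} ∪ {5}
  {2, 3, 4}  = {3} ∪ {2, 4}
  {3, 5, 6}  = {6} ∪ {3, 5}
  {1, 2, 3, 4}  = {1, 3} ∪ {2, 4}
  {2, 3, 4, 6}  = {2, 4, 6} ∪ {3}
Iteration 5: stable.

Hence σ(ℰ) has 32 members: { {}, {1}, {3}, {5}, {6}, {1, 3}, {1, 5}, {1, 6}, {2, 4}, {3, 5}, {3, 6}, {5, 6}, {1, 2, 4}, {1, 3, 5}, {1, 3, 6}, {1, 5, 6}, {2, 3, 4}, {2, 4, 5}, {2, 4, 6}, {3, 5, 6}, {1, 2, 3, 4}, {1, 2, 4, 5}, {1, 2, 4, 6}, {1, 3, 5, 6}, {2, 3, 4, 5}, {2, 3, 4, 6}, {2, 4, 5, 6}, {1, 2, 3, 4, 5}, {1, 2, 3, 4, 6}, {1, 2, 4, 5, 6}, {2, 3, 4, 5, 6}, X }.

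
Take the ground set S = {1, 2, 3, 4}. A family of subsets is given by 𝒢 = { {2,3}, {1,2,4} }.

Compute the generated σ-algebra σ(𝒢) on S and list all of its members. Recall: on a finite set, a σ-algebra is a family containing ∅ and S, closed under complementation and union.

Take S₀ = 𝒢 ∪ {∅, S} = { {}, {2,3}, {1,2,4}, S }.
Iteration 1 adds 2:
  {3}  = ᶜ of {1,2,4}
  {1,4}  = ᶜ of {2,3}
Iteration 2. New:
  {1,3,4}  = {3} ∪ {1,4}
Iteration 3: 1 new —
  {2}  = ᶜ of {1,3,4}
Iteration 4: already closed under ᶜ and ∪.

Therefore σ(𝒢) = { {}, {2}, {3}, {1,4}, {2,3}, {1,2,4}, {1,3,4}, S } (|σ(𝒢)| = 8).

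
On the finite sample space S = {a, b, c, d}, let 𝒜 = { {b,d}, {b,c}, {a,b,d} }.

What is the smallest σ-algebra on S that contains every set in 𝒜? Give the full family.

Seed the family with 𝒜 together with ∅ and S: { {}, {b,c}, {b,d}, {a,b,d}, S }.
Step 1. New:
  {c}  = complement {a,b,d}
  {a,c}  = complement {b,d}
  {a,d}  = complement {b,c}
  {b,c,d}  = {b,c} ∪ {b,d}
  |family| = 9
Step 2: 3 new —
  {a}  = complement {b,c,d}
  {a,b,c}  = {b,c} ∪ {a,c}
  {a,c,d}  = {c} ∪ {a,d}
  |family| = 12
Step 3. New:
  {b}  = complement {a,c,d}
  {d}  = complement {a,b,c}
  |family| = 14
Step 4 (2 new):
  {a,b}  = {b} ∪ {a}
  {c,d}  = {c} ∪ {d}
  |family| = 16
Step 5: already closed under ᶜ and ∪.

Hence σ(𝒜) has 16 members: { {}, {a}, {b}, {c}, {d}, {a,b}, {a,c}, {a,d}, {b,c}, {b,d}, {c,d}, {a,b,c}, {a,b,d}, {a,c,d}, {b,c,d}, S }.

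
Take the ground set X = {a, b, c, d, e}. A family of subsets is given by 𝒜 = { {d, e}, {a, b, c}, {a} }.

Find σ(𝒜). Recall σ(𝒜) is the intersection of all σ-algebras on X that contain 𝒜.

Begin from { {}, {a}, {d, e}, {a, b, c}, X } (that is, 𝒜 plus ∅ and X).
Pass 1 adds 2:
  {a, d, e}  = {d, e} ∪ {a}
  {b, c, d, e}  = X∖{a}
Pass 2 (1 new):
  {b, c}  = X∖{a, d, e}
Pass 3: closed — nothing new.

σ(𝒜) = { {}, {a}, {b, c}, {d, e}, {a, b, c}, {a, d, e}, {b, c, d, e}, X }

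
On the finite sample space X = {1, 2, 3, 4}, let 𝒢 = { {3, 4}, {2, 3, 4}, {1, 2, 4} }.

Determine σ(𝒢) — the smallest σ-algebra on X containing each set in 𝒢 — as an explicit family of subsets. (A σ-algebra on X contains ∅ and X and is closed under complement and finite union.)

σ(𝒢) = { {}, {1}, {2}, {3}, {4}, {1, 2}, {1, 3}, {1, 4}, {2, 3}, {2, 4}, {3, 4}, {1, 2, 3}, {1, 2, 4}, {1, 3, 4}, {2, 3, 4}, X }

Check:
Initial family (5 sets): { {}, {3, 4}, {1, 2, 4}, {2, 3, 4}, X }.
Step 1. New:
  {1}  = X∖{2, 3, 4}
  {3}  = X∖{1, 2, 4}
  {1, 2}  = X∖{3, 4}
  — 8 sets.
Step 2 (3 new):
  {1, 3}  = {3} ∪ {1}
  {1, 2, 3}  = {3} ∪ {1, 2}
  {1, 3, 4}  = {3, 4} ∪ {1}
  — 11 sets.
Step 3 adds 3:
  {2}  = X∖{1, 3, 4}
  {4}  = X∖{1, 2, 3}
  {2, 4}  = X∖{1, 3}
  — 14 sets.
Step 4: +2 →
  {1, 4}  = {4} ∪ {1}
  {2, 3}  = {3} ∪ {2}
  — 16 sets.
Step 5 adds nothing — fixpoint reached.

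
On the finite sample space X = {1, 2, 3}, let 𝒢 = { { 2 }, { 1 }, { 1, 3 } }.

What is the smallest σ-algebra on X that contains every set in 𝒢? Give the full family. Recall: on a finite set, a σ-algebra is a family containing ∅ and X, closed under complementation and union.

|σ(𝒢)| = 8.  σ(𝒢) = { {  }, { 1 }, { 2 }, { 3 }, { 1, 2 }, { 1, 3 }, { 2, 3 }, X }

Trace:
Initial family (5 sets): { {  }, { 1 }, { 2 }, { 1, 3 }, X }.
Step 1: +2 →
  { 1, 2 }  = { 2 } ∪ { 1 }
  { 2, 3 }  = { 1 }ᶜ
  (now 7)
Step 2. New:
  { 3 }  = { 1, 2 }ᶜ
  (now 8)
After Step 3 the family is unchanged; done.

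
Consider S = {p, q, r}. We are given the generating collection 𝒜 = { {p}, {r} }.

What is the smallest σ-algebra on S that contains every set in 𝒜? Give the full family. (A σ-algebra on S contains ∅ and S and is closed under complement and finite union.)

|σ(𝒜)| = 8.  σ(𝒜) = { ∅, {p}, {q}, {r}, {p,q}, {p,r}, {q,r}, S }

Derivation:
Take S₀ = 𝒜 ∪ {∅, S} = { ∅, {p}, {r}, S }.
Iteration 1: 3 new —
  {p,q}  = ᶜ of {r}
  {p,r}  = {r} ∪ {p}
  {q,r}  = ᶜ of {p}
Iteration 2: +1 →
  {q}  = ᶜ of {p,r}
Iteration 3 adds nothing — fixpoint reached.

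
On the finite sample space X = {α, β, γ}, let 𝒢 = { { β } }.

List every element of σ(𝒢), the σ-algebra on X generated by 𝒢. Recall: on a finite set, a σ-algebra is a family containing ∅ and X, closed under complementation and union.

Begin from { {}, { β }, X } (that is, 𝒢 plus ∅ and X).
Step 1 (1 new):
  { α, γ }  = ᶜ of { β }
  — 4 sets.
Step 2: already closed under ᶜ and ∪.

Therefore σ(𝒢) = { {}, { β }, { α, γ }, X } (|σ(𝒢)| = 4).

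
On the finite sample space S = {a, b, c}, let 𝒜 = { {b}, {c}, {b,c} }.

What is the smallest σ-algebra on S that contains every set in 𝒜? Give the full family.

Answer: σ(𝒜) = { ∅, {a}, {b}, {c}, {a,b}, {a,c}, {b,c}, S }

Trace:
Begin from { ∅, {b}, {c}, {b,c}, S } (that is, 𝒜 plus ∅ and S).
Round 1 (3 new):
  {a}  = {b,c}ᶜ
  {a,b}  = {c}ᶜ
  {a,c}  = {b}ᶜ
  |family| = 8
Round 2: already closed under ᶜ and ∪.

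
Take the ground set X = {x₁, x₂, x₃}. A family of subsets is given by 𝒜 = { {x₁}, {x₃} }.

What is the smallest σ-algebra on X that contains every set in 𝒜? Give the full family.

Initial family (4 sets): { {}, {x₁}, {x₃}, X }.
Round 1 adds 3:
  {x₁, x₂}  = complement {x₃}
  {x₁, x₃}  = {x₃} ∪ {x₁}
  {x₂, x₃}  = complement {x₁}
  — 7 sets.
Round 2. New:
  {x₂}  = complement {x₁, x₃}
  — 8 sets.
Round 3 adds nothing — fixpoint reached.

Therefore σ(𝒜) = { {}, {x₁}, {x₂}, {x₃}, {x₁, x₂}, {x₁, x₃}, {x₂, x₃}, X } (|σ(𝒜)| = 8).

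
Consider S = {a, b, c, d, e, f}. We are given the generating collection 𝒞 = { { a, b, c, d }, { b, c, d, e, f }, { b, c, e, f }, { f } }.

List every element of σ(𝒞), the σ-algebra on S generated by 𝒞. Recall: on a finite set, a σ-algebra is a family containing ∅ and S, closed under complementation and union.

Begin from { ∅, { f }, { a, b, c, d }, { b, c, e, f }, { b, c, d, e, f }, S } (that is, 𝒞 plus ∅ and S).
Round 1. New:
  { a }  = S∖{ b, c, d, e, f }
  { a, d }  = S∖{ b, c, e, f }
  { e, f }  = S∖{ a, b, c, d }
  { a, b, c, d, e }  = S∖{ f }
  { a, b, c, d, f }  = { a, b, c, d } ∪ { f }
  [11 total]
Round 2. New:
  { e }  = S∖{ a, b, c, d, f }
  { a, f }  = { f } ∪ { a }
  { a, d, f }  = { f } ∪ { a, d }
  { a, e, f }  = { e, f } ∪ { a }
  { a, d, e, f }  = { e, f } ∪ { a, d }
  { a, b, c, e, f }  = { b, c, e, f } ∪ { a }
  [17 total]
Round 3 adds 7:
  { d }  = S∖{ a, b, c, e, f }
  { a, e }  = { e } ∪ { a }
  { b, c }  = S∖{ a, d, e, f }
  { a, d, e }  = { a, d } ∪ { e }
  { b, c, d }  = S∖{ a, e, f }
  { b, c, e }  = S∖{ a, d, f }
  { b, c, d, e }  = S∖{ a, f }
  [24 total]
Round 4 adds 8:
  { d, e }  = { e } ∪ { d }
  { d, f }  = { f } ∪ { d }
  { a, b, c }  = { a } ∪ { b, c }
  { b, c, f }  = S∖{ a, d, e }
  { d, e, f }  = { e, f } ∪ { d }
  { a, b, c, e }  = { a } ∪ { b, c, e }
  { a, b, c, f }  = { a, f } ∪ { b, c }
  { b, c, d, f }  = S∖{ a, e }
  [32 total]
Round 5 adds nothing — fixpoint reached.

σ(𝒞) = { ∅, { a }, { d }, { e }, { f }, { a, d }, { a, e }, { a, f }, { b, c }, { d, e }, { d, f }, { e, f }, { a, b, c }, { a, d, e }, { a, d, f }, { a, e, f }, { b, c, d }, { b, c, e }, { b, c, f }, { d, e, f }, { a, b, c, d }, { a, b, c, e }, { a, b, c, f }, { a, d, e, f }, { b, c, d, e }, { b, c, d, f }, { b, c, e, f }, { a, b, c, d, e }, { a, b, c, d, f }, { a, b, c, e, f }, { b, c, d, e, f }, S }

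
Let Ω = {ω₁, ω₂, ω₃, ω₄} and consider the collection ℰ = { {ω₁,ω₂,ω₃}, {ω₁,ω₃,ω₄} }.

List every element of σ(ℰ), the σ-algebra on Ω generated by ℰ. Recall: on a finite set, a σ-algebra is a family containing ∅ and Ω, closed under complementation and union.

σ(ℰ) (8 sets): { ∅, {ω₂}, {ω₄}, {ω₁,ω₃}, {ω₂,ω₄}, {ω₁,ω₂,ω₃}, {ω₁,ω₃,ω₄}, Ω }

Check:
Take S₀ = ℰ ∪ {∅, Ω} = { ∅, {ω₁,ω₂,ω₃}, {ω₁,ω₃,ω₄}, Ω }.
Iteration 1. New:
  {ω₂}  = {ω₁,ω₃,ω₄}ᶜ
  {ω₄}  = {ω₁,ω₂,ω₃}ᶜ
  |family| = 6
Iteration 2: +1 →
  {ω₂,ω₄}  = {ω₄} ∪ {ω₂}
  |family| = 7
Iteration 3: +1 →
  {ω₁,ω₃}  = {ω₂,ω₄}ᶜ
  |family| = 8
Iteration 4: already closed under ᶜ and ∪.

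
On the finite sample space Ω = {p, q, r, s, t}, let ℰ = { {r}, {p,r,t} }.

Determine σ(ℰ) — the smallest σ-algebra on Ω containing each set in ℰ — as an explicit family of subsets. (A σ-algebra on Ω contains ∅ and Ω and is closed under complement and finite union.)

Begin from { {}, {r}, {p,r,t}, Ω } (that is, ℰ plus ∅ and Ω).
Iteration 1 adds 2:
  {q,s}  = ᶜ of {p,r,t}
  {p,q,s,t}  = ᶜ of {r}
  |family| = 6
Iteration 2. New:
  {q,r,s}  = {r} ∪ {q,s}
  |family| = 7
Iteration 3 adds 1:
  {p,t}  = ᶜ of {q,r,s}
  |family| = 8
Iteration 4 adds nothing — fixpoint reached.

Hence σ(ℰ) has 8 members: { {}, {r}, {p,t}, {q,s}, {p,r,t}, {q,r,s}, {p,q,s,t}, Ω }.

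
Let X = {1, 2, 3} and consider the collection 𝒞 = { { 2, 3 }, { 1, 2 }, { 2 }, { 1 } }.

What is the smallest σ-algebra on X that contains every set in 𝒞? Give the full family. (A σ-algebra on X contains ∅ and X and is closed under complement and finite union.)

σ(𝒞) (8 sets): { {}, { 1 }, { 2 }, { 3 }, { 1, 2 }, { 1, 3 }, { 2, 3 }, X }

Derivation:
Initial family (6 sets): { {}, { 1 }, { 2 }, { 1, 2 }, { 2, 3 }, X }.
Pass 1. New:
  { 3 }  = ᶜ of { 1, 2 }
  { 1, 3 }  = ᶜ of { 2 }
  — 8 sets.
Pass 2: stable.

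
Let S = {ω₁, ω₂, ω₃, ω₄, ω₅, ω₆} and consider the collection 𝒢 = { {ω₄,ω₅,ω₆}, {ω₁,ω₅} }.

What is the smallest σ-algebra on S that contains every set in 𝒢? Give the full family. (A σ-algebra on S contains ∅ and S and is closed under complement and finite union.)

Seed the family with 𝒢 together with ∅ and S: { {}, {ω₁,ω₅}, {ω₄,ω₅,ω₆}, S }.
Step 1 (3 new):
  {ω₁,ω₂,ω₃}  = ᶜ of {ω₄,ω₅,ω₆}
  {ω₁,ω₄,ω₅,ω₆}  = {ω₁,ω₅} ∪ {ω₄,ω₅,ω₆}
  {ω₂,ω₃,ω₄,ω₆}  = ᶜ of {ω₁,ω₅}
  [7 total]
Step 2 (4 new):
  {ω₂,ω₃}  = ᶜ of {ω₁,ω₄,ω₅,ω₆}
  {ω₁,ω₂,ω₃,ω₅}  = {ω₁,ω₂,ω₃} ∪ {ω₁,ω₅}
  {ω₁,ω₂,ω₃,ω₄,ω₆}  = {ω₁,ω₂,ω₃} ∪ {ω₂,ω₃,ω₄,ω₆}
  {ω₂,ω₃,ω₄,ω₅,ω₆}  = {ω₂,ω₃,ω₄,ω₆} ∪ {ω₄,ω₅,ω₆}
  [11 total]
Step 3: 3 new —
  {ω₁}  = ᶜ of {ω₂,ω₃,ω₄,ω₅,ω₆}
  {ω₅}  = ᶜ of {ω₁,ω₂,ω₃,ω₄,ω₆}
  {ω₄,ω₆}  = ᶜ of {ω₁,ω₂,ω₃,ω₅}
  [14 total]
Step 4: +2 →
  {ω₁,ω₄,ω₆}  = {ω₄,ω₆} ∪ {ω₁}
  {ω₂,ω₃,ω₅}  = {ω₂,ω₃} ∪ {ω₅}
  [16 total]
Step 5: no new sets; the family is a σ-algebra.

Hence σ(𝒢) has 16 members: { {}, {ω₁}, {ω₅}, {ω₁,ω₅}, {ω₂,ω₃}, {ω₄,ω₆}, {ω₁,ω₂,ω₃}, {ω₁,ω₄,ω₆}, {ω₂,ω₃,ω₅}, {ω₄,ω₅,ω₆}, {ω₁,ω₂,ω₃,ω₅}, {ω₁,ω₄,ω₅,ω₆}, {ω₂,ω₃,ω₄,ω₆}, {ω₁,ω₂,ω₃,ω₄,ω₆}, {ω₂,ω₃,ω₄,ω₅,ω₆}, S }.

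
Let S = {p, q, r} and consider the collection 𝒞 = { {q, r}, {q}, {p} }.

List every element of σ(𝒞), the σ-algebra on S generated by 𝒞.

σ(𝒞) = { ∅, {p}, {q}, {r}, {p, q}, {p, r}, {q, r}, S }

Derivation:
Initial family (5 sets): { ∅, {p}, {q}, {q, r}, S }.
Pass 1 (2 new):
  {p, q}  = {q} ∪ {p}
  {p, r}  = {q}ᶜ
  |family| = 7
Pass 2: 1 new —
  {r}  = {p, q}ᶜ
  |family| = 8
Pass 3: stable.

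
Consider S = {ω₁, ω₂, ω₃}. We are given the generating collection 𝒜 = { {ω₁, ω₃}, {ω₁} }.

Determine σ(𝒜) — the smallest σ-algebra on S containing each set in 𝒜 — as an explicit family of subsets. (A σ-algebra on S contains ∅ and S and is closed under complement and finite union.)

Answer: σ(𝒜) = { ∅, {ω₁}, {ω₂}, {ω₃}, {ω₁, ω₂}, {ω₁, ω₃}, {ω₂, ω₃}, S }

Check:
Seed the family with 𝒜 together with ∅ and S: { ∅, {ω₁}, {ω₁, ω₃}, S }.
Iteration 1 adds 2:
  {ω₂}  = ᶜ of {ω₁, ω₃}
  {ω₂, ω₃}  = ᶜ of {ω₁}
  — 6 sets.
Iteration 2 adds 1:
  {ω₁, ω₂}  = {ω₂} ∪ {ω₁}
  — 7 sets.
Iteration 3: 1 new —
  {ω₃}  = ᶜ of {ω₁, ω₂}
  — 8 sets.
Iteration 4: already closed under ᶜ and ∪.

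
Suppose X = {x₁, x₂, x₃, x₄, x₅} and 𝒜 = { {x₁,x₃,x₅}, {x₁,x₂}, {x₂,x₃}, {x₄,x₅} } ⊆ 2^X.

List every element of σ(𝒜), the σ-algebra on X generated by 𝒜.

Seed the family with 𝒜 together with ∅ and X: { {}, {x₁,x₂}, {x₂,x₃}, {x₄,x₅}, {x₁,x₃,x₅}, X }.
Iteration 1. New:
  {x₂,x₄}  = X∖{x₁,x₃,x₅}
  {x₁,x₂,x₃}  = X∖{x₄,x₅}
  {x₁,x₄,x₅}  = X∖{x₂,x₃}
  {x₃,x₄,x₅}  = X∖{x₁,x₂}
  {x₁,x₂,x₃,x₅}  = {x₂,x₃} ∪ {x₁,x₃,x₅}
  {x₁,x₂,x₄,x₅}  = {x₄,x₅} ∪ {x₁,x₂}
  {x₁,x₃,x₄,x₅}  = {x₄,x₅} ∪ {x₁,x₃,x₅}
  {x₂,x₃,x₄,x₅}  = {x₄,x₅} ∪ {x₂,x₃}
  |family| = 14
Iteration 2. New:
  {x₁}  = X∖{x₂,x₃,x₄,x₅}
  {x₂}  = X∖{x₁,x₃,x₄,x₅}
  {x₃}  = X∖{x₁,x₂,x₄,x₅}
  {x₄}  = X∖{x₁,x₂,x₃,x₅}
  {x₁,x₂,x₄}  = {x₁,x₂} ∪ {x₂,x₄}
  {x₂,x₃,x₄}  = {x₂,x₃} ∪ {x₂,x₄}
  {x₂,x₄,x₅}  = {x₄,x₅} ∪ {x₂,x₄}
  {x₁,x₂,x₃,x₄}  = {x₁,x₂,x₃} ∪ {x₂,x₄}
  |family| = 22
Iteration 3: +6 →
  {x₅}  = X∖{x₁,x₂,x₃,x₄}
  {x₁,x₃}  = X∖{x₂,x₄,x₅}
  {x₁,x₄}  = {x₄} ∪ {x₁}
  {x₁,x₅}  = X∖{x₂,x₃,x₄}
  {x₃,x₄}  = {x₃} ∪ {x₄}
  {x₃,x₅}  = X∖{x₁,x₂,x₄}
  |family| = 28
Iteration 4: +4 →
  {x₂,x₅}  = {x₂} ∪ {x₅}
  {x₁,x₂,x₅}  = X∖{x₃,x₄}
  {x₁,x₃,x₄}  = {x₃,x₄} ∪ {x₁,x₄}
  {x₂,x₃,x₅}  = X∖{x₁,x₄}
  |family| = 32
Iteration 5: closed — nothing new.

|σ(𝒜)| = 32.  σ(𝒜) = { {}, {x₁}, {x₂}, {x₃}, {x₄}, {x₅}, {x₁,x₂}, {x₁,x₃}, {x₁,x₄}, {x₁,x₅}, {x₂,x₃}, {x₂,x₄}, {x₂,x₅}, {x₃,x₄}, {x₃,x₅}, {x₄,x₅}, {x₁,x₂,x₃}, {x₁,x₂,x₄}, {x₁,x₂,x₅}, {x₁,x₃,x₄}, {x₁,x₃,x₅}, {x₁,x₄,x₅}, {x₂,x₃,x₄}, {x₂,x₃,x₅}, {x₂,x₄,x₅}, {x₃,x₄,x₅}, {x₁,x₂,x₃,x₄}, {x₁,x₂,x₃,x₅}, {x₁,x₂,x₄,x₅}, {x₁,x₃,x₄,x₅}, {x₂,x₃,x₄,x₅}, X }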